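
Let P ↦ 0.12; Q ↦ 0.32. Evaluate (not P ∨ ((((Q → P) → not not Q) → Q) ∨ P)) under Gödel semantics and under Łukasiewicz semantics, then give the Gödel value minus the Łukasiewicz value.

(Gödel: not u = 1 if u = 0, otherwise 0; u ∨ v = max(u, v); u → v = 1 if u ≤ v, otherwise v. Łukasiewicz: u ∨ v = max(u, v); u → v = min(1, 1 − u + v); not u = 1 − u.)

-0.56

Gödel evaluation:
  not P: Gödel ¬ of 0.12 = 0 (operand ≠ 0)
  (Q → P): 0.32 > 0.12, so result = 0.12
  not Q: Gödel ¬ of 0.32 = 0 (operand ≠ 0)
  not not Q: Gödel ¬ of 0 = 1 (operand is 0)
  ((Q → P) → not not Q): 0.12 ≤ 1, so result = 1
  (((Q → P) → not not Q) → Q): 1 > 0.32, so result = 0.32
  ((((Q → P) → not not Q) → Q) ∨ P) = max(0.32, 0.12) = 0.32
  (not P ∨ ((((Q → P) → not not Q) → Q) ∨ P)) = max(0, 0.32) = 0.32
  Gödel value = 0.32
Łukasiewicz evaluation:
  not P: Łukasiewicz ¬ gives 1 − 0.12 = 0.88
  (Q → P): min(1, 1 − 0.32 + 0.12) = 0.8
  not Q: Łukasiewicz ¬ gives 1 − 0.32 = 0.68
  not not Q: Łukasiewicz ¬ gives 1 − 0.68 = 0.32
  ((Q → P) → not not Q): min(1, 1 − 0.8 + 0.32) = 0.52
  (((Q → P) → not not Q) → Q): min(1, 1 − 0.52 + 0.32) = 0.8
  ((((Q → P) → not not Q) → Q) ∨ P) = max(0.8, 0.12) = 0.8
  (not P ∨ ((((Q → P) → not not Q) → Q) ∨ P)) = max(0.88, 0.8) = 0.88
  Łukasiewicz value = 0.88
Difference: 0.32 − 0.88 = -0.56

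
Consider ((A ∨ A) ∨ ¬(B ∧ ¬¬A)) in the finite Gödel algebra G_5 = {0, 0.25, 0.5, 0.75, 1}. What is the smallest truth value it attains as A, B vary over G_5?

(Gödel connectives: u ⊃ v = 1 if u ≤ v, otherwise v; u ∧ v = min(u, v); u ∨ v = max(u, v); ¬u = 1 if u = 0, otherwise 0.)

The minimum is attained at A = 0.25, B = 0.25:
  (A ∨ A) = max(0.25, 0.25) = 0.25
  ¬A: Gödel ¬ of 0.25 = 0 (operand ≠ 0)
  ¬¬A: Gödel ¬ of 0 = 1 (operand is 0)
  (B ∧ ¬¬A) = min(0.25, 1) = 0.25
  ¬(B ∧ ¬¬A): Gödel ¬ of 0.25 = 0 (operand ≠ 0)
  ((A ∨ A) ∨ ¬(B ∧ ¬¬A)) = max(0.25, 0) = 0.25
Checking all 25 assignments confirms none give a value below 0.25.

0.25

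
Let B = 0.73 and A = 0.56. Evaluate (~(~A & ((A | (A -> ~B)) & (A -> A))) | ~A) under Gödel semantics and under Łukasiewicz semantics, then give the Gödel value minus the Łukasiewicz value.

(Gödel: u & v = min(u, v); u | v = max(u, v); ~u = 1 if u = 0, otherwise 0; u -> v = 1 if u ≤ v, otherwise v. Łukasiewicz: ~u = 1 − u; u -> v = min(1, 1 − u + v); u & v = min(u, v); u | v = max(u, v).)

Gödel evaluation:
  ~A: Gödel ¬ of 0.56 = 0 (operand ≠ 0)
  ~B: Gödel ¬ of 0.73 = 0 (operand ≠ 0)
  (A -> ~B): 0.56 > 0, so result = 0
  (A | (A -> ~B)) = max(0.56, 0) = 0.56
  (A -> A): 0.56 ≤ 0.56, so result = 1
  ((A | (A -> ~B)) & (A -> A)) = min(0.56, 1) = 0.56
  (~A & ((A | (A -> ~B)) & (A -> A))) = min(0, 0.56) = 0
  ~(~A & ((A | (A -> ~B)) & (A -> A))): Gödel ¬ of 0 = 1 (operand is 0)
  ~A: Gödel ¬ of 0.56 = 0 (operand ≠ 0)
  (~(~A & ((A | (A -> ~B)) & (A -> A))) | ~A) = max(1, 0) = 1
  Gödel value = 1
Łukasiewicz evaluation:
  ~A: Łukasiewicz ¬ gives 1 − 0.56 = 0.44
  ~B: Łukasiewicz ¬ gives 1 − 0.73 = 0.27
  (A -> ~B): min(1, 1 − 0.56 + 0.27) = 0.71
  (A | (A -> ~B)) = max(0.56, 0.71) = 0.71
  (A -> A): min(1, 1 − 0.56 + 0.56) = 1
  ((A | (A -> ~B)) & (A -> A)) = min(0.71, 1) = 0.71
  (~A & ((A | (A -> ~B)) & (A -> A))) = min(0.44, 0.71) = 0.44
  ~(~A & ((A | (A -> ~B)) & (A -> A))): Łukasiewicz ¬ gives 1 − 0.44 = 0.56
  ~A: Łukasiewicz ¬ gives 1 − 0.56 = 0.44
  (~(~A & ((A | (A -> ~B)) & (A -> A))) | ~A) = max(0.56, 0.44) = 0.56
  Łukasiewicz value = 0.56
Difference: 1 − 0.56 = 0.44

0.44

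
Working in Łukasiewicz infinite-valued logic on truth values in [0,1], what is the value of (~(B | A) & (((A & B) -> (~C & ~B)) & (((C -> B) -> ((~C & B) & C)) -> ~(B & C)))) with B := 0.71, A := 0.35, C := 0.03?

0.29

(B | A) = max(0.71, 0.35) = 0.71
~(B | A): Łukasiewicz ¬ gives 1 − 0.71 = 0.29
(A & B) = min(0.35, 0.71) = 0.35
~C: Łukasiewicz ¬ gives 1 − 0.03 = 0.97
~B: Łukasiewicz ¬ gives 1 − 0.71 = 0.29
(~C & ~B) = min(0.97, 0.29) = 0.29
((A & B) -> (~C & ~B)): min(1, 1 − 0.35 + 0.29) = 0.94
(C -> B): min(1, 1 − 0.03 + 0.71) = 1
~C: Łukasiewicz ¬ gives 1 − 0.03 = 0.97
(~C & B) = min(0.97, 0.71) = 0.71
((~C & B) & C) = min(0.71, 0.03) = 0.03
((C -> B) -> ((~C & B) & C)): min(1, 1 − 1 + 0.03) = 0.03
(B & C) = min(0.71, 0.03) = 0.03
~(B & C): Łukasiewicz ¬ gives 1 − 0.03 = 0.97
(((C -> B) -> ((~C & B) & C)) -> ~(B & C)): min(1, 1 − 0.03 + 0.97) = 1
(((A & B) -> (~C & ~B)) & (((C -> B) -> ((~C & B) & C)) -> ~(B & C))) = min(0.94, 1) = 0.94
(~(B | A) & (((A & B) -> (~C & ~B)) & (((C -> B) -> ((~C & B) & C)) -> ~(B & C)))) = min(0.29, 0.94) = 0.29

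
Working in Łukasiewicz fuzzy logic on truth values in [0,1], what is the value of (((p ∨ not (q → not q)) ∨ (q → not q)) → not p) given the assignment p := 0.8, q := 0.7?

not q: Łukasiewicz ¬ gives 1 − 0.7 = 0.3
(q → not q): min(1, 1 − 0.7 + 0.3) = 0.6
not (q → not q): Łukasiewicz ¬ gives 1 − 0.6 = 0.4
(p ∨ not (q → not q)) = max(0.8, 0.4) = 0.8
not q: Łukasiewicz ¬ gives 1 − 0.7 = 0.3
(q → not q): min(1, 1 − 0.7 + 0.3) = 0.6
((p ∨ not (q → not q)) ∨ (q → not q)) = max(0.8, 0.6) = 0.8
not p: Łukasiewicz ¬ gives 1 − 0.8 = 0.2
(((p ∨ not (q → not q)) ∨ (q → not q)) → not p): min(1, 1 − 0.8 + 0.2) = 0.4

0.40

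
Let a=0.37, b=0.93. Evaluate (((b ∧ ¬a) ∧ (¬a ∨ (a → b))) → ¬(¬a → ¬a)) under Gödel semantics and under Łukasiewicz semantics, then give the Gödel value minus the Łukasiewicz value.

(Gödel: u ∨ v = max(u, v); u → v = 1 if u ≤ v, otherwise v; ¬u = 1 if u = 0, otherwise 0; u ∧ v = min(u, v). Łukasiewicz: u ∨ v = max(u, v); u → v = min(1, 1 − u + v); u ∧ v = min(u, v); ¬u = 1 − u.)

Gödel evaluation:
  ¬a: Gödel ¬ of 0.37 = 0 (operand ≠ 0)
  (b ∧ ¬a) = min(0.93, 0) = 0
  ¬a: Gödel ¬ of 0.37 = 0 (operand ≠ 0)
  (a → b): 0.37 ≤ 0.93, so result = 1
  (¬a ∨ (a → b)) = max(0, 1) = 1
  ((b ∧ ¬a) ∧ (¬a ∨ (a → b))) = min(0, 1) = 0
  ¬a: Gödel ¬ of 0.37 = 0 (operand ≠ 0)
  ¬a: Gödel ¬ of 0.37 = 0 (operand ≠ 0)
  (¬a → ¬a): 0 ≤ 0, so result = 1
  ¬(¬a → ¬a): Gödel ¬ of 1 = 0 (operand ≠ 0)
  (((b ∧ ¬a) ∧ (¬a ∨ (a → b))) → ¬(¬a → ¬a)): 0 ≤ 0, so result = 1
  Gödel value = 1
Łukasiewicz evaluation:
  ¬a: Łukasiewicz ¬ gives 1 − 0.37 = 0.63
  (b ∧ ¬a) = min(0.93, 0.63) = 0.63
  ¬a: Łukasiewicz ¬ gives 1 − 0.37 = 0.63
  (a → b): min(1, 1 − 0.37 + 0.93) = 1
  (¬a ∨ (a → b)) = max(0.63, 1) = 1
  ((b ∧ ¬a) ∧ (¬a ∨ (a → b))) = min(0.63, 1) = 0.63
  ¬a: Łukasiewicz ¬ gives 1 − 0.37 = 0.63
  ¬a: Łukasiewicz ¬ gives 1 − 0.37 = 0.63
  (¬a → ¬a): min(1, 1 − 0.63 + 0.63) = 1
  ¬(¬a → ¬a): Łukasiewicz ¬ gives 1 − 1 = 0
  (((b ∧ ¬a) ∧ (¬a ∨ (a → b))) → ¬(¬a → ¬a)): min(1, 1 − 0.63 + 0) = 0.37
  Łukasiewicz value = 0.37
Difference: 1 − 0.37 = 0.63

0.63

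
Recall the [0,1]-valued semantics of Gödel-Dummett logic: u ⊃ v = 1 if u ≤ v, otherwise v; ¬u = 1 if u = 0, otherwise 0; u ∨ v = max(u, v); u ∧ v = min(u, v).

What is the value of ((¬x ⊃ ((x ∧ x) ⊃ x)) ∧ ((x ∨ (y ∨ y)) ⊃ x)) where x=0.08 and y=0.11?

¬x: Gödel ¬ of 0.08 = 0 (operand ≠ 0)
(x ∧ x) = min(0.08, 0.08) = 0.08
((x ∧ x) ⊃ x): 0.08 ≤ 0.08, so result = 1
(¬x ⊃ ((x ∧ x) ⊃ x)): 0 ≤ 1, so result = 1
(y ∨ y) = max(0.11, 0.11) = 0.11
(x ∨ (y ∨ y)) = max(0.08, 0.11) = 0.11
((x ∨ (y ∨ y)) ⊃ x): 0.11 > 0.08, so result = 0.08
((¬x ⊃ ((x ∧ x) ⊃ x)) ∧ ((x ∨ (y ∨ y)) ⊃ x)) = min(1, 0.08) = 0.08

0.08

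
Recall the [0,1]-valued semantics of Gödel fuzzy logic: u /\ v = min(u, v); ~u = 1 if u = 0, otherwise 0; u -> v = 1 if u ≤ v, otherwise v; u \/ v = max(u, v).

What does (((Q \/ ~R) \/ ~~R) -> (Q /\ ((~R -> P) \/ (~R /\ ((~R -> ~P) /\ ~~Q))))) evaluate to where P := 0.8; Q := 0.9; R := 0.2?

0.90

~R: Gödel ¬ of 0.2 = 0 (operand ≠ 0)
(Q \/ ~R) = max(0.9, 0) = 0.9
~R: Gödel ¬ of 0.2 = 0 (operand ≠ 0)
~~R: Gödel ¬ of 0 = 1 (operand is 0)
((Q \/ ~R) \/ ~~R) = max(0.9, 1) = 1
~R: Gödel ¬ of 0.2 = 0 (operand ≠ 0)
(~R -> P): 0 ≤ 0.8, so result = 1
~R: Gödel ¬ of 0.2 = 0 (operand ≠ 0)
~R: Gödel ¬ of 0.2 = 0 (operand ≠ 0)
~P: Gödel ¬ of 0.8 = 0 (operand ≠ 0)
(~R -> ~P): 0 ≤ 0, so result = 1
~Q: Gödel ¬ of 0.9 = 0 (operand ≠ 0)
~~Q: Gödel ¬ of 0 = 1 (operand is 0)
((~R -> ~P) /\ ~~Q) = min(1, 1) = 1
(~R /\ ((~R -> ~P) /\ ~~Q)) = min(0, 1) = 0
((~R -> P) \/ (~R /\ ((~R -> ~P) /\ ~~Q))) = max(1, 0) = 1
(Q /\ ((~R -> P) \/ (~R /\ ((~R -> ~P) /\ ~~Q)))) = min(0.9, 1) = 0.9
(((Q \/ ~R) \/ ~~R) -> (Q /\ ((~R -> P) \/ (~R /\ ((~R -> ~P) /\ ~~Q))))): 1 > 0.9, so result = 0.9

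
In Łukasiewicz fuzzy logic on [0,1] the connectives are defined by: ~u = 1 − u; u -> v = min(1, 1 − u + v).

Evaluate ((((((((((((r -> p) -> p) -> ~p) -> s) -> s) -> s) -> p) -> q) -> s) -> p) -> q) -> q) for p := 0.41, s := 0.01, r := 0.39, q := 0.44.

0.84

(r -> p): min(1, 1 − 0.39 + 0.41) = 1
((r -> p) -> p): min(1, 1 − 1 + 0.41) = 0.41
~p: Łukasiewicz ¬ gives 1 − 0.41 = 0.59
(((r -> p) -> p) -> ~p): min(1, 1 − 0.41 + 0.59) = 1
((((r -> p) -> p) -> ~p) -> s): min(1, 1 − 1 + 0.01) = 0.01
(((((r -> p) -> p) -> ~p) -> s) -> s): min(1, 1 − 0.01 + 0.01) = 1
((((((r -> p) -> p) -> ~p) -> s) -> s) -> s): min(1, 1 − 1 + 0.01) = 0.01
(((((((r -> p) -> p) -> ~p) -> s) -> s) -> s) -> p): min(1, 1 − 0.01 + 0.41) = 1
((((((((r -> p) -> p) -> ~p) -> s) -> s) -> s) -> p) -> q): min(1, 1 − 1 + 0.44) = 0.44
(((((((((r -> p) -> p) -> ~p) -> s) -> s) -> s) -> p) -> q) -> s): min(1, 1 − 0.44 + 0.01) = 0.57
((((((((((r -> p) -> p) -> ~p) -> s) -> s) -> s) -> p) -> q) -> s) -> p): min(1, 1 − 0.57 + 0.41) = 0.84
(((((((((((r -> p) -> p) -> ~p) -> s) -> s) -> s) -> p) -> q) -> s) -> p) -> q): min(1, 1 − 0.84 + 0.44) = 0.6
((((((((((((r -> p) -> p) -> ~p) -> s) -> s) -> s) -> p) -> q) -> s) -> p) -> q) -> q): min(1, 1 − 0.6 + 0.44) = 0.84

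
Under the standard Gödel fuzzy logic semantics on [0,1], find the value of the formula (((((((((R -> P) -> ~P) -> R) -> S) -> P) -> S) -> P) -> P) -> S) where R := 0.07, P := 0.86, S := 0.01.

(R -> P): 0.07 ≤ 0.86, so result = 1
~P: Gödel ¬ of 0.86 = 0 (operand ≠ 0)
((R -> P) -> ~P): 1 > 0, so result = 0
(((R -> P) -> ~P) -> R): 0 ≤ 0.07, so result = 1
((((R -> P) -> ~P) -> R) -> S): 1 > 0.01, so result = 0.01
(((((R -> P) -> ~P) -> R) -> S) -> P): 0.01 ≤ 0.86, so result = 1
((((((R -> P) -> ~P) -> R) -> S) -> P) -> S): 1 > 0.01, so result = 0.01
(((((((R -> P) -> ~P) -> R) -> S) -> P) -> S) -> P): 0.01 ≤ 0.86, so result = 1
((((((((R -> P) -> ~P) -> R) -> S) -> P) -> S) -> P) -> P): 1 > 0.86, so result = 0.86
(((((((((R -> P) -> ~P) -> R) -> S) -> P) -> S) -> P) -> P) -> S): 0.86 > 0.01, so result = 0.01

0.01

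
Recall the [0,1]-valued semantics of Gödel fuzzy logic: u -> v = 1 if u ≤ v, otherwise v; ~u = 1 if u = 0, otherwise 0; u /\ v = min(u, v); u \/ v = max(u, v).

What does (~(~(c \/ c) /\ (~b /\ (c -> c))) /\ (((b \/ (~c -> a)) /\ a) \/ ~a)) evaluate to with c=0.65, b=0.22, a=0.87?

(c \/ c) = max(0.65, 0.65) = 0.65
~(c \/ c): Gödel ¬ of 0.65 = 0 (operand ≠ 0)
~b: Gödel ¬ of 0.22 = 0 (operand ≠ 0)
(c -> c): 0.65 ≤ 0.65, so result = 1
(~b /\ (c -> c)) = min(0, 1) = 0
(~(c \/ c) /\ (~b /\ (c -> c))) = min(0, 0) = 0
~(~(c \/ c) /\ (~b /\ (c -> c))): Gödel ¬ of 0 = 1 (operand is 0)
~c: Gödel ¬ of 0.65 = 0 (operand ≠ 0)
(~c -> a): 0 ≤ 0.87, so result = 1
(b \/ (~c -> a)) = max(0.22, 1) = 1
((b \/ (~c -> a)) /\ a) = min(1, 0.87) = 0.87
~a: Gödel ¬ of 0.87 = 0 (operand ≠ 0)
(((b \/ (~c -> a)) /\ a) \/ ~a) = max(0.87, 0) = 0.87
(~(~(c \/ c) /\ (~b /\ (c -> c))) /\ (((b \/ (~c -> a)) /\ a) \/ ~a)) = min(1, 0.87) = 0.87

0.87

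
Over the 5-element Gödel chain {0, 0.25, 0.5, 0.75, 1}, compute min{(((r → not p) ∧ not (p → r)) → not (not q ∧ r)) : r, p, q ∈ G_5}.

1.00

Every assignment gives 1. For instance at r = 0, p = 0, q = 0:
  not p: Gödel ¬ of 0 = 1 (operand is 0)
  (r → not p): 0 ≤ 1, so result = 1
  (p → r): 0 ≤ 0, so result = 1
  not (p → r): Gödel ¬ of 1 = 0 (operand ≠ 0)
  ((r → not p) ∧ not (p → r)) = min(1, 0) = 0
  not q: Gödel ¬ of 0 = 1 (operand is 0)
  (not q ∧ r) = min(1, 0) = 0
  not (not q ∧ r): Gödel ¬ of 0 = 1 (operand is 0)
  (((r → not p) ∧ not (p → r)) → not (not q ∧ r)): 0 ≤ 1, so result = 1
All 125 assignments give value 1 — the formula is a G_5-tautology.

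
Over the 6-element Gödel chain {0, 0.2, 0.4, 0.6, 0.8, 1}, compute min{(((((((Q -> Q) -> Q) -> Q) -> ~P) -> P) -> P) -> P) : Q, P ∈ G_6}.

The minimum is attained at Q = 0, P = 0:
  (Q -> Q): 0 ≤ 0, so result = 1
  ((Q -> Q) -> Q): 1 > 0, so result = 0
  (((Q -> Q) -> Q) -> Q): 0 ≤ 0, so result = 1
  ~P: Gödel ¬ of 0 = 1 (operand is 0)
  ((((Q -> Q) -> Q) -> Q) -> ~P): 1 ≤ 1, so result = 1
  (((((Q -> Q) -> Q) -> Q) -> ~P) -> P): 1 > 0, so result = 0
  ((((((Q -> Q) -> Q) -> Q) -> ~P) -> P) -> P): 0 ≤ 0, so result = 1
  (((((((Q -> Q) -> Q) -> Q) -> ~P) -> P) -> P) -> P): 1 > 0, so result = 0
Checking all 36 assignments confirms none give a value below 0.00.

0.00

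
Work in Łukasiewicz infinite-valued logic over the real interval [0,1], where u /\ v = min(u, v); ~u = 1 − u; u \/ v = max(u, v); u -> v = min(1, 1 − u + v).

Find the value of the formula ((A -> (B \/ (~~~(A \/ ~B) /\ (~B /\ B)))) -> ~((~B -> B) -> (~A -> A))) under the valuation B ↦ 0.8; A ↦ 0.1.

~B: Łukasiewicz ¬ gives 1 − 0.8 = 0.2
(A \/ ~B) = max(0.1, 0.2) = 0.2
~(A \/ ~B): Łukasiewicz ¬ gives 1 − 0.2 = 0.8
~~(A \/ ~B): Łukasiewicz ¬ gives 1 − 0.8 = 0.2
~~~(A \/ ~B): Łukasiewicz ¬ gives 1 − 0.2 = 0.8
~B: Łukasiewicz ¬ gives 1 − 0.8 = 0.2
(~B /\ B) = min(0.2, 0.8) = 0.2
(~~~(A \/ ~B) /\ (~B /\ B)) = min(0.8, 0.2) = 0.2
(B \/ (~~~(A \/ ~B) /\ (~B /\ B))) = max(0.8, 0.2) = 0.8
(A -> (B \/ (~~~(A \/ ~B) /\ (~B /\ B)))): min(1, 1 − 0.1 + 0.8) = 1
~B: Łukasiewicz ¬ gives 1 − 0.8 = 0.2
(~B -> B): min(1, 1 − 0.2 + 0.8) = 1
~A: Łukasiewicz ¬ gives 1 − 0.1 = 0.9
(~A -> A): min(1, 1 − 0.9 + 0.1) = 0.2
((~B -> B) -> (~A -> A)): min(1, 1 − 1 + 0.2) = 0.2
~((~B -> B) -> (~A -> A)): Łukasiewicz ¬ gives 1 − 0.2 = 0.8
((A -> (B \/ (~~~(A \/ ~B) /\ (~B /\ B)))) -> ~((~B -> B) -> (~A -> A))): min(1, 1 − 1 + 0.8) = 0.8

0.80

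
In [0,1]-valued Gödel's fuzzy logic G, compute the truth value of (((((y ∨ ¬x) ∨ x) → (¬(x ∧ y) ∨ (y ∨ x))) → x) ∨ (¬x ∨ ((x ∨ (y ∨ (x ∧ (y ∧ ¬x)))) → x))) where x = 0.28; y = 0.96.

0.28

¬x: Gödel ¬ of 0.28 = 0 (operand ≠ 0)
(y ∨ ¬x) = max(0.96, 0) = 0.96
((y ∨ ¬x) ∨ x) = max(0.96, 0.28) = 0.96
(x ∧ y) = min(0.28, 0.96) = 0.28
¬(x ∧ y): Gödel ¬ of 0.28 = 0 (operand ≠ 0)
(y ∨ x) = max(0.96, 0.28) = 0.96
(¬(x ∧ y) ∨ (y ∨ x)) = max(0, 0.96) = 0.96
(((y ∨ ¬x) ∨ x) → (¬(x ∧ y) ∨ (y ∨ x))): 0.96 ≤ 0.96, so result = 1
((((y ∨ ¬x) ∨ x) → (¬(x ∧ y) ∨ (y ∨ x))) → x): 1 > 0.28, so result = 0.28
¬x: Gödel ¬ of 0.28 = 0 (operand ≠ 0)
¬x: Gödel ¬ of 0.28 = 0 (operand ≠ 0)
(y ∧ ¬x) = min(0.96, 0) = 0
(x ∧ (y ∧ ¬x)) = min(0.28, 0) = 0
(y ∨ (x ∧ (y ∧ ¬x))) = max(0.96, 0) = 0.96
(x ∨ (y ∨ (x ∧ (y ∧ ¬x)))) = max(0.28, 0.96) = 0.96
((x ∨ (y ∨ (x ∧ (y ∧ ¬x)))) → x): 0.96 > 0.28, so result = 0.28
(¬x ∨ ((x ∨ (y ∨ (x ∧ (y ∧ ¬x)))) → x)) = max(0, 0.28) = 0.28
(((((y ∨ ¬x) ∨ x) → (¬(x ∧ y) ∨ (y ∨ x))) → x) ∨ (¬x ∨ ((x ∨ (y ∨ (x ∧ (y ∧ ¬x)))) → x))) = max(0.28, 0.28) = 0.28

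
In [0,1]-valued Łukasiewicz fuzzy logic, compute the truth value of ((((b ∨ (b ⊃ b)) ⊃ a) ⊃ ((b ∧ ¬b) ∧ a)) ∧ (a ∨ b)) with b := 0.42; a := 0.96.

(b ⊃ b): min(1, 1 − 0.42 + 0.42) = 1
(b ∨ (b ⊃ b)) = max(0.42, 1) = 1
((b ∨ (b ⊃ b)) ⊃ a): min(1, 1 − 1 + 0.96) = 0.96
¬b: Łukasiewicz ¬ gives 1 − 0.42 = 0.58
(b ∧ ¬b) = min(0.42, 0.58) = 0.42
((b ∧ ¬b) ∧ a) = min(0.42, 0.96) = 0.42
(((b ∨ (b ⊃ b)) ⊃ a) ⊃ ((b ∧ ¬b) ∧ a)): min(1, 1 − 0.96 + 0.42) = 0.46
(a ∨ b) = max(0.96, 0.42) = 0.96
((((b ∨ (b ⊃ b)) ⊃ a) ⊃ ((b ∧ ¬b) ∧ a)) ∧ (a ∨ b)) = min(0.46, 0.96) = 0.46

0.46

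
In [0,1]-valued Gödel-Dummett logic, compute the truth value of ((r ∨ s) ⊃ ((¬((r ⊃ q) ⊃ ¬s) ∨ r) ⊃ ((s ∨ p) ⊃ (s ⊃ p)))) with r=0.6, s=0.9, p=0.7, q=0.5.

0.70

(r ∨ s) = max(0.6, 0.9) = 0.9
(r ⊃ q): 0.6 > 0.5, so result = 0.5
¬s: Gödel ¬ of 0.9 = 0 (operand ≠ 0)
((r ⊃ q) ⊃ ¬s): 0.5 > 0, so result = 0
¬((r ⊃ q) ⊃ ¬s): Gödel ¬ of 0 = 1 (operand is 0)
(¬((r ⊃ q) ⊃ ¬s) ∨ r) = max(1, 0.6) = 1
(s ∨ p) = max(0.9, 0.7) = 0.9
(s ⊃ p): 0.9 > 0.7, so result = 0.7
((s ∨ p) ⊃ (s ⊃ p)): 0.9 > 0.7, so result = 0.7
((¬((r ⊃ q) ⊃ ¬s) ∨ r) ⊃ ((s ∨ p) ⊃ (s ⊃ p))): 1 > 0.7, so result = 0.7
((r ∨ s) ⊃ ((¬((r ⊃ q) ⊃ ¬s) ∨ r) ⊃ ((s ∨ p) ⊃ (s ⊃ p)))): 0.9 > 0.7, so result = 0.7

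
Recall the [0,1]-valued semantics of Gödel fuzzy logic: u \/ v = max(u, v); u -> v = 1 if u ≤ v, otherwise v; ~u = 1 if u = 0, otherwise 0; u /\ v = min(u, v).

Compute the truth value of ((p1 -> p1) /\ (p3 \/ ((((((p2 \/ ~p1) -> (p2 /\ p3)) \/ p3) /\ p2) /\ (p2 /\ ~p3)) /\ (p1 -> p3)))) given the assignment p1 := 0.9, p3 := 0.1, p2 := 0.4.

0.10

(p1 -> p1): 0.9 ≤ 0.9, so result = 1
~p1: Gödel ¬ of 0.9 = 0 (operand ≠ 0)
(p2 \/ ~p1) = max(0.4, 0) = 0.4
(p2 /\ p3) = min(0.4, 0.1) = 0.1
((p2 \/ ~p1) -> (p2 /\ p3)): 0.4 > 0.1, so result = 0.1
(((p2 \/ ~p1) -> (p2 /\ p3)) \/ p3) = max(0.1, 0.1) = 0.1
((((p2 \/ ~p1) -> (p2 /\ p3)) \/ p3) /\ p2) = min(0.1, 0.4) = 0.1
~p3: Gödel ¬ of 0.1 = 0 (operand ≠ 0)
(p2 /\ ~p3) = min(0.4, 0) = 0
(((((p2 \/ ~p1) -> (p2 /\ p3)) \/ p3) /\ p2) /\ (p2 /\ ~p3)) = min(0.1, 0) = 0
(p1 -> p3): 0.9 > 0.1, so result = 0.1
((((((p2 \/ ~p1) -> (p2 /\ p3)) \/ p3) /\ p2) /\ (p2 /\ ~p3)) /\ (p1 -> p3)) = min(0, 0.1) = 0
(p3 \/ ((((((p2 \/ ~p1) -> (p2 /\ p3)) \/ p3) /\ p2) /\ (p2 /\ ~p3)) /\ (p1 -> p3))) = max(0.1, 0) = 0.1
((p1 -> p1) /\ (p3 \/ ((((((p2 \/ ~p1) -> (p2 /\ p3)) \/ p3) /\ p2) /\ (p2 /\ ~p3)) /\ (p1 -> p3)))) = min(1, 0.1) = 0.1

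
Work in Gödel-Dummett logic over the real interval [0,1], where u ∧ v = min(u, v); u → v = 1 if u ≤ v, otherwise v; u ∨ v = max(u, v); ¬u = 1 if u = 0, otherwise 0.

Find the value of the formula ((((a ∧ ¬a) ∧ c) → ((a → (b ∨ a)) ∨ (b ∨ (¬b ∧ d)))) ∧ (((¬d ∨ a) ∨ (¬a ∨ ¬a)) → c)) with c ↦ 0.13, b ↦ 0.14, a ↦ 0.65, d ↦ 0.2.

0.13

¬a: Gödel ¬ of 0.65 = 0 (operand ≠ 0)
(a ∧ ¬a) = min(0.65, 0) = 0
((a ∧ ¬a) ∧ c) = min(0, 0.13) = 0
(b ∨ a) = max(0.14, 0.65) = 0.65
(a → (b ∨ a)): 0.65 ≤ 0.65, so result = 1
¬b: Gödel ¬ of 0.14 = 0 (operand ≠ 0)
(¬b ∧ d) = min(0, 0.2) = 0
(b ∨ (¬b ∧ d)) = max(0.14, 0) = 0.14
((a → (b ∨ a)) ∨ (b ∨ (¬b ∧ d))) = max(1, 0.14) = 1
(((a ∧ ¬a) ∧ c) → ((a → (b ∨ a)) ∨ (b ∨ (¬b ∧ d)))): 0 ≤ 1, so result = 1
¬d: Gödel ¬ of 0.2 = 0 (operand ≠ 0)
(¬d ∨ a) = max(0, 0.65) = 0.65
¬a: Gödel ¬ of 0.65 = 0 (operand ≠ 0)
¬a: Gödel ¬ of 0.65 = 0 (operand ≠ 0)
(¬a ∨ ¬a) = max(0, 0) = 0
((¬d ∨ a) ∨ (¬a ∨ ¬a)) = max(0.65, 0) = 0.65
(((¬d ∨ a) ∨ (¬a ∨ ¬a)) → c): 0.65 > 0.13, so result = 0.13
((((a ∧ ¬a) ∧ c) → ((a → (b ∨ a)) ∨ (b ∨ (¬b ∧ d)))) ∧ (((¬d ∨ a) ∨ (¬a ∨ ¬a)) → c)) = min(1, 0.13) = 0.13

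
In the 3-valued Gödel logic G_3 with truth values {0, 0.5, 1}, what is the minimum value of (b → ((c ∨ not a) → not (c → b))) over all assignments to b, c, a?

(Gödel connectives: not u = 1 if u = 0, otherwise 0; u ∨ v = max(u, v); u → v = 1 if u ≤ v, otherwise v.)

0.00

The minimum is attained at b = 0.5, c = 0, a = 0:
  not a: Gödel ¬ of 0 = 1 (operand is 0)
  (c ∨ not a) = max(0, 1) = 1
  (c → b): 0 ≤ 0.5, so result = 1
  not (c → b): Gödel ¬ of 1 = 0 (operand ≠ 0)
  ((c ∨ not a) → not (c → b)): 1 > 0, so result = 0
  (b → ((c ∨ not a) → not (c → b))): 0.5 > 0, so result = 0
Checking all 27 assignments confirms none give a value below 0.00.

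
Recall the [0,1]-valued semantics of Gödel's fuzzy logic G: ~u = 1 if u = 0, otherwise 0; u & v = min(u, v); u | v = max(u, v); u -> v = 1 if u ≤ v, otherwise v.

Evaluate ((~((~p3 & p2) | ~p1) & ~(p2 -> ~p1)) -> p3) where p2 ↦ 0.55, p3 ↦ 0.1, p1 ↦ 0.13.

0.10

~p3: Gödel ¬ of 0.1 = 0 (operand ≠ 0)
(~p3 & p2) = min(0, 0.55) = 0
~p1: Gödel ¬ of 0.13 = 0 (operand ≠ 0)
((~p3 & p2) | ~p1) = max(0, 0) = 0
~((~p3 & p2) | ~p1): Gödel ¬ of 0 = 1 (operand is 0)
~p1: Gödel ¬ of 0.13 = 0 (operand ≠ 0)
(p2 -> ~p1): 0.55 > 0, so result = 0
~(p2 -> ~p1): Gödel ¬ of 0 = 1 (operand is 0)
(~((~p3 & p2) | ~p1) & ~(p2 -> ~p1)) = min(1, 1) = 1
((~((~p3 & p2) | ~p1) & ~(p2 -> ~p1)) -> p3): 1 > 0.1, so result = 0.1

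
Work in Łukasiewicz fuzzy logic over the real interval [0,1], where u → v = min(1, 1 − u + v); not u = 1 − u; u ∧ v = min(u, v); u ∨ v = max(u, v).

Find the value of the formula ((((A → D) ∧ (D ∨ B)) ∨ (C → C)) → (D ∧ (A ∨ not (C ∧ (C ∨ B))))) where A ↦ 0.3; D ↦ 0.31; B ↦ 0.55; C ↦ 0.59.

0.31

(A → D): min(1, 1 − 0.3 + 0.31) = 1
(D ∨ B) = max(0.31, 0.55) = 0.55
((A → D) ∧ (D ∨ B)) = min(1, 0.55) = 0.55
(C → C): min(1, 1 − 0.59 + 0.59) = 1
(((A → D) ∧ (D ∨ B)) ∨ (C → C)) = max(0.55, 1) = 1
(C ∨ B) = max(0.59, 0.55) = 0.59
(C ∧ (C ∨ B)) = min(0.59, 0.59) = 0.59
not (C ∧ (C ∨ B)): Łukasiewicz ¬ gives 1 − 0.59 = 0.41
(A ∨ not (C ∧ (C ∨ B))) = max(0.3, 0.41) = 0.41
(D ∧ (A ∨ not (C ∧ (C ∨ B)))) = min(0.31, 0.41) = 0.31
((((A → D) ∧ (D ∨ B)) ∨ (C → C)) → (D ∧ (A ∨ not (C ∧ (C ∨ B))))): min(1, 1 − 1 + 0.31) = 0.31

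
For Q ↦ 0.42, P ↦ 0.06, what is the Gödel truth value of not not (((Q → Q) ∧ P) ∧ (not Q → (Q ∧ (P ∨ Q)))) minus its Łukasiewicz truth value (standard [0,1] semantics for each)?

Gödel evaluation:
  (Q → Q): 0.42 ≤ 0.42, so result = 1
  ((Q → Q) ∧ P) = min(1, 0.06) = 0.06
  not Q: Gödel ¬ of 0.42 = 0 (operand ≠ 0)
  (P ∨ Q) = max(0.06, 0.42) = 0.42
  (Q ∧ (P ∨ Q)) = min(0.42, 0.42) = 0.42
  (not Q → (Q ∧ (P ∨ Q))): 0 ≤ 0.42, so result = 1
  (((Q → Q) ∧ P) ∧ (not Q → (Q ∧ (P ∨ Q)))) = min(0.06, 1) = 0.06
  not (((Q → Q) ∧ P) ∧ (not Q → (Q ∧ (P ∨ Q)))): Gödel ¬ of 0.06 = 0 (operand ≠ 0)
  not not (((Q → Q) ∧ P) ∧ (not Q → (Q ∧ (P ∨ Q)))): Gödel ¬ of 0 = 1 (operand is 0)
  Gödel value = 1
Łukasiewicz evaluation:
  (Q → Q): min(1, 1 − 0.42 + 0.42) = 1
  ((Q → Q) ∧ P) = min(1, 0.06) = 0.06
  not Q: Łukasiewicz ¬ gives 1 − 0.42 = 0.58
  (P ∨ Q) = max(0.06, 0.42) = 0.42
  (Q ∧ (P ∨ Q)) = min(0.42, 0.42) = 0.42
  (not Q → (Q ∧ (P ∨ Q))): min(1, 1 − 0.58 + 0.42) = 0.84
  (((Q → Q) ∧ P) ∧ (not Q → (Q ∧ (P ∨ Q)))) = min(0.06, 0.84) = 0.06
  not (((Q → Q) ∧ P) ∧ (not Q → (Q ∧ (P ∨ Q)))): Łukasiewicz ¬ gives 1 − 0.06 = 0.94
  not not (((Q → Q) ∧ P) ∧ (not Q → (Q ∧ (P ∨ Q)))): Łukasiewicz ¬ gives 1 − 0.94 = 0.06
  Łukasiewicz value = 0.06
Difference: 1 − 0.06 = 0.94

0.94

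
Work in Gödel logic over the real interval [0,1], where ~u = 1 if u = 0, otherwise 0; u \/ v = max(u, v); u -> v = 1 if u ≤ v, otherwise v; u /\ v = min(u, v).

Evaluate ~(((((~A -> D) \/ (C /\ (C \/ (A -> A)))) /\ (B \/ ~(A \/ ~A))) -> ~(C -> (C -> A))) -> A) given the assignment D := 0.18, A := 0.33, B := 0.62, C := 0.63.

0.00

~A: Gödel ¬ of 0.33 = 0 (operand ≠ 0)
(~A -> D): 0 ≤ 0.18, so result = 1
(A -> A): 0.33 ≤ 0.33, so result = 1
(C \/ (A -> A)) = max(0.63, 1) = 1
(C /\ (C \/ (A -> A))) = min(0.63, 1) = 0.63
((~A -> D) \/ (C /\ (C \/ (A -> A)))) = max(1, 0.63) = 1
~A: Gödel ¬ of 0.33 = 0 (operand ≠ 0)
(A \/ ~A) = max(0.33, 0) = 0.33
~(A \/ ~A): Gödel ¬ of 0.33 = 0 (operand ≠ 0)
(B \/ ~(A \/ ~A)) = max(0.62, 0) = 0.62
(((~A -> D) \/ (C /\ (C \/ (A -> A)))) /\ (B \/ ~(A \/ ~A))) = min(1, 0.62) = 0.62
(C -> A): 0.63 > 0.33, so result = 0.33
(C -> (C -> A)): 0.63 > 0.33, so result = 0.33
~(C -> (C -> A)): Gödel ¬ of 0.33 = 0 (operand ≠ 0)
((((~A -> D) \/ (C /\ (C \/ (A -> A)))) /\ (B \/ ~(A \/ ~A))) -> ~(C -> (C -> A))): 0.62 > 0, so result = 0
(((((~A -> D) \/ (C /\ (C \/ (A -> A)))) /\ (B \/ ~(A \/ ~A))) -> ~(C -> (C -> A))) -> A): 0 ≤ 0.33, so result = 1
~(((((~A -> D) \/ (C /\ (C \/ (A -> A)))) /\ (B \/ ~(A \/ ~A))) -> ~(C -> (C -> A))) -> A): Gödel ¬ of 1 = 0 (operand ≠ 0)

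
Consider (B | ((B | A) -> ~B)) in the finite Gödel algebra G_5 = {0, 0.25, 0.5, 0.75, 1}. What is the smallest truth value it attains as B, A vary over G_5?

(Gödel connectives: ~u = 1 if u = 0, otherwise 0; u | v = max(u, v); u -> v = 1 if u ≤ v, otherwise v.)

0.25

The minimum is attained at B = 0.25, A = 0:
  (B | A) = max(0.25, 0) = 0.25
  ~B: Gödel ¬ of 0.25 = 0 (operand ≠ 0)
  ((B | A) -> ~B): 0.25 > 0, so result = 0
  (B | ((B | A) -> ~B)) = max(0.25, 0) = 0.25
Checking all 25 assignments confirms none give a value below 0.25.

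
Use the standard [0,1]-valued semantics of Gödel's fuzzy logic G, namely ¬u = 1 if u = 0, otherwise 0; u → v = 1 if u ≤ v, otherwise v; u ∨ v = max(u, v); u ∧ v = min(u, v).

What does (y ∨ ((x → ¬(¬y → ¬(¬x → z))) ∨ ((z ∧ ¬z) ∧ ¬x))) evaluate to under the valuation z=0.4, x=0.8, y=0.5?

0.50

¬y: Gödel ¬ of 0.5 = 0 (operand ≠ 0)
¬x: Gödel ¬ of 0.8 = 0 (operand ≠ 0)
(¬x → z): 0 ≤ 0.4, so result = 1
¬(¬x → z): Gödel ¬ of 1 = 0 (operand ≠ 0)
(¬y → ¬(¬x → z)): 0 ≤ 0, so result = 1
¬(¬y → ¬(¬x → z)): Gödel ¬ of 1 = 0 (operand ≠ 0)
(x → ¬(¬y → ¬(¬x → z))): 0.8 > 0, so result = 0
¬z: Gödel ¬ of 0.4 = 0 (operand ≠ 0)
(z ∧ ¬z) = min(0.4, 0) = 0
¬x: Gödel ¬ of 0.8 = 0 (operand ≠ 0)
((z ∧ ¬z) ∧ ¬x) = min(0, 0) = 0
((x → ¬(¬y → ¬(¬x → z))) ∨ ((z ∧ ¬z) ∧ ¬x)) = max(0, 0) = 0
(y ∨ ((x → ¬(¬y → ¬(¬x → z))) ∨ ((z ∧ ¬z) ∧ ¬x))) = max(0.5, 0) = 0.5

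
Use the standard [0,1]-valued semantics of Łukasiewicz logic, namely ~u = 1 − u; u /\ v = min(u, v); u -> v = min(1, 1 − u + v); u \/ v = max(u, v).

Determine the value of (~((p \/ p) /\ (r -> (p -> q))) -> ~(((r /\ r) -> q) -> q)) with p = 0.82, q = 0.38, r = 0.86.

0.84

(p \/ p) = max(0.82, 0.82) = 0.82
(p -> q): min(1, 1 − 0.82 + 0.38) = 0.56
(r -> (p -> q)): min(1, 1 − 0.86 + 0.56) = 0.7
((p \/ p) /\ (r -> (p -> q))) = min(0.82, 0.7) = 0.7
~((p \/ p) /\ (r -> (p -> q))): Łukasiewicz ¬ gives 1 − 0.7 = 0.3
(r /\ r) = min(0.86, 0.86) = 0.86
((r /\ r) -> q): min(1, 1 − 0.86 + 0.38) = 0.52
(((r /\ r) -> q) -> q): min(1, 1 − 0.52 + 0.38) = 0.86
~(((r /\ r) -> q) -> q): Łukasiewicz ¬ gives 1 − 0.86 = 0.14
(~((p \/ p) /\ (r -> (p -> q))) -> ~(((r /\ r) -> q) -> q)): min(1, 1 − 0.3 + 0.14) = 0.84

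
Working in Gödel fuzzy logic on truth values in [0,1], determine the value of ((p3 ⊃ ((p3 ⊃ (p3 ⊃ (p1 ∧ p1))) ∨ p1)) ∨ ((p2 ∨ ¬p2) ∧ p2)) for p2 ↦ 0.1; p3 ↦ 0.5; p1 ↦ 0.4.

(p1 ∧ p1) = min(0.4, 0.4) = 0.4
(p3 ⊃ (p1 ∧ p1)): 0.5 > 0.4, so result = 0.4
(p3 ⊃ (p3 ⊃ (p1 ∧ p1))): 0.5 > 0.4, so result = 0.4
((p3 ⊃ (p3 ⊃ (p1 ∧ p1))) ∨ p1) = max(0.4, 0.4) = 0.4
(p3 ⊃ ((p3 ⊃ (p3 ⊃ (p1 ∧ p1))) ∨ p1)): 0.5 > 0.4, so result = 0.4
¬p2: Gödel ¬ of 0.1 = 0 (operand ≠ 0)
(p2 ∨ ¬p2) = max(0.1, 0) = 0.1
((p2 ∨ ¬p2) ∧ p2) = min(0.1, 0.1) = 0.1
((p3 ⊃ ((p3 ⊃ (p3 ⊃ (p1 ∧ p1))) ∨ p1)) ∨ ((p2 ∨ ¬p2) ∧ p2)) = max(0.4, 0.1) = 0.4

0.40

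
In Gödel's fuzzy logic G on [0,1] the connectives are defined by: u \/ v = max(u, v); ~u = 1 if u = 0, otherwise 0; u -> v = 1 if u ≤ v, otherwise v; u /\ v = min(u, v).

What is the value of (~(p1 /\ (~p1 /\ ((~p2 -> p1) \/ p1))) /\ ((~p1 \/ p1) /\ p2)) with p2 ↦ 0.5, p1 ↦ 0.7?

~p1: Gödel ¬ of 0.7 = 0 (operand ≠ 0)
~p2: Gödel ¬ of 0.5 = 0 (operand ≠ 0)
(~p2 -> p1): 0 ≤ 0.7, so result = 1
((~p2 -> p1) \/ p1) = max(1, 0.7) = 1
(~p1 /\ ((~p2 -> p1) \/ p1)) = min(0, 1) = 0
(p1 /\ (~p1 /\ ((~p2 -> p1) \/ p1))) = min(0.7, 0) = 0
~(p1 /\ (~p1 /\ ((~p2 -> p1) \/ p1))): Gödel ¬ of 0 = 1 (operand is 0)
~p1: Gödel ¬ of 0.7 = 0 (operand ≠ 0)
(~p1 \/ p1) = max(0, 0.7) = 0.7
((~p1 \/ p1) /\ p2) = min(0.7, 0.5) = 0.5
(~(p1 /\ (~p1 /\ ((~p2 -> p1) \/ p1))) /\ ((~p1 \/ p1) /\ p2)) = min(1, 0.5) = 0.5

0.50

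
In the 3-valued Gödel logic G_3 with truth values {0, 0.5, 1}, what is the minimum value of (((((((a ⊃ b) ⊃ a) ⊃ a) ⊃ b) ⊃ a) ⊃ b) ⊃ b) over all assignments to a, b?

0.50

The minimum is attained at a = 0, b = 0.5:
  (a ⊃ b): 0 ≤ 0.5, so result = 1
  ((a ⊃ b) ⊃ a): 1 > 0, so result = 0
  (((a ⊃ b) ⊃ a) ⊃ a): 0 ≤ 0, so result = 1
  ((((a ⊃ b) ⊃ a) ⊃ a) ⊃ b): 1 > 0.5, so result = 0.5
  (((((a ⊃ b) ⊃ a) ⊃ a) ⊃ b) ⊃ a): 0.5 > 0, so result = 0
  ((((((a ⊃ b) ⊃ a) ⊃ a) ⊃ b) ⊃ a) ⊃ b): 0 ≤ 0.5, so result = 1
  (((((((a ⊃ b) ⊃ a) ⊃ a) ⊃ b) ⊃ a) ⊃ b) ⊃ b): 1 > 0.5, so result = 0.5
Checking all 9 assignments confirms none give a value below 0.50.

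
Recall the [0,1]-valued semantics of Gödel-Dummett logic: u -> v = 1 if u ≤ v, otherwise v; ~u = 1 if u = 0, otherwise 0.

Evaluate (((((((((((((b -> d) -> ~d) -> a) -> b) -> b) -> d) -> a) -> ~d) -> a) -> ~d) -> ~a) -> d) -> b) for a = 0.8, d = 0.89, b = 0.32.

0.32

(b -> d): 0.32 ≤ 0.89, so result = 1
~d: Gödel ¬ of 0.89 = 0 (operand ≠ 0)
((b -> d) -> ~d): 1 > 0, so result = 0
(((b -> d) -> ~d) -> a): 0 ≤ 0.8, so result = 1
((((b -> d) -> ~d) -> a) -> b): 1 > 0.32, so result = 0.32
(((((b -> d) -> ~d) -> a) -> b) -> b): 0.32 ≤ 0.32, so result = 1
((((((b -> d) -> ~d) -> a) -> b) -> b) -> d): 1 > 0.89, so result = 0.89
(((((((b -> d) -> ~d) -> a) -> b) -> b) -> d) -> a): 0.89 > 0.8, so result = 0.8
~d: Gödel ¬ of 0.89 = 0 (operand ≠ 0)
((((((((b -> d) -> ~d) -> a) -> b) -> b) -> d) -> a) -> ~d): 0.8 > 0, so result = 0
(((((((((b -> d) -> ~d) -> a) -> b) -> b) -> d) -> a) -> ~d) -> a): 0 ≤ 0.8, so result = 1
~d: Gödel ¬ of 0.89 = 0 (operand ≠ 0)
((((((((((b -> d) -> ~d) -> a) -> b) -> b) -> d) -> a) -> ~d) -> a) -> ~d): 1 > 0, so result = 0
~a: Gödel ¬ of 0.8 = 0 (operand ≠ 0)
(((((((((((b -> d) -> ~d) -> a) -> b) -> b) -> d) -> a) -> ~d) -> a) -> ~d) -> ~a): 0 ≤ 0, so result = 1
((((((((((((b -> d) -> ~d) -> a) -> b) -> b) -> d) -> a) -> ~d) -> a) -> ~d) -> ~a) -> d): 1 > 0.89, so result = 0.89
(((((((((((((b -> d) -> ~d) -> a) -> b) -> b) -> d) -> a) -> ~d) -> a) -> ~d) -> ~a) -> d) -> b): 0.89 > 0.32, so result = 0.32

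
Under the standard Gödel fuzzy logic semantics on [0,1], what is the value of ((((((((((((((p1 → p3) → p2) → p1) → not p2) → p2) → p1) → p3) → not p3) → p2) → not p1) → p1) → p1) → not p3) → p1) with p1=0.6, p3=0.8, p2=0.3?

1.00

(p1 → p3): 0.6 ≤ 0.8, so result = 1
((p1 → p3) → p2): 1 > 0.3, so result = 0.3
(((p1 → p3) → p2) → p1): 0.3 ≤ 0.6, so result = 1
not p2: Gödel ¬ of 0.3 = 0 (operand ≠ 0)
((((p1 → p3) → p2) → p1) → not p2): 1 > 0, so result = 0
(((((p1 → p3) → p2) → p1) → not p2) → p2): 0 ≤ 0.3, so result = 1
((((((p1 → p3) → p2) → p1) → not p2) → p2) → p1): 1 > 0.6, so result = 0.6
(((((((p1 → p3) → p2) → p1) → not p2) → p2) → p1) → p3): 0.6 ≤ 0.8, so result = 1
not p3: Gödel ¬ of 0.8 = 0 (operand ≠ 0)
((((((((p1 → p3) → p2) → p1) → not p2) → p2) → p1) → p3) → not p3): 1 > 0, so result = 0
(((((((((p1 → p3) → p2) → p1) → not p2) → p2) → p1) → p3) → not p3) → p2): 0 ≤ 0.3, so result = 1
not p1: Gödel ¬ of 0.6 = 0 (operand ≠ 0)
((((((((((p1 → p3) → p2) → p1) → not p2) → p2) → p1) → p3) → not p3) → p2) → not p1): 1 > 0, so result = 0
(((((((((((p1 → p3) → p2) → p1) → not p2) → p2) → p1) → p3) → not p3) → p2) → not p1) → p1): 0 ≤ 0.6, so result = 1
((((((((((((p1 → p3) → p2) → p1) → not p2) → p2) → p1) → p3) → not p3) → p2) → not p1) → p1) → p1): 1 > 0.6, so result = 0.6
not p3: Gödel ¬ of 0.8 = 0 (operand ≠ 0)
(((((((((((((p1 → p3) → p2) → p1) → not p2) → p2) → p1) → p3) → not p3) → p2) → not p1) → p1) → p1) → not p3): 0.6 > 0, so result = 0
((((((((((((((p1 → p3) → p2) → p1) → not p2) → p2) → p1) → p3) → not p3) → p2) → not p1) → p1) → p1) → not p3) → p1): 0 ≤ 0.6, so result = 1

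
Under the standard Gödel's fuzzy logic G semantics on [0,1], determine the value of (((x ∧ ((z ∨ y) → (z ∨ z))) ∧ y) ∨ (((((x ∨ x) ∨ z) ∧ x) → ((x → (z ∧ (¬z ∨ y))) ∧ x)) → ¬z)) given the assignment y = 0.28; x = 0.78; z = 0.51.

(z ∨ y) = max(0.51, 0.28) = 0.51
(z ∨ z) = max(0.51, 0.51) = 0.51
((z ∨ y) → (z ∨ z)): 0.51 ≤ 0.51, so result = 1
(x ∧ ((z ∨ y) → (z ∨ z))) = min(0.78, 1) = 0.78
((x ∧ ((z ∨ y) → (z ∨ z))) ∧ y) = min(0.78, 0.28) = 0.28
(x ∨ x) = max(0.78, 0.78) = 0.78
((x ∨ x) ∨ z) = max(0.78, 0.51) = 0.78
(((x ∨ x) ∨ z) ∧ x) = min(0.78, 0.78) = 0.78
¬z: Gödel ¬ of 0.51 = 0 (operand ≠ 0)
(¬z ∨ y) = max(0, 0.28) = 0.28
(z ∧ (¬z ∨ y)) = min(0.51, 0.28) = 0.28
(x → (z ∧ (¬z ∨ y))): 0.78 > 0.28, so result = 0.28
((x → (z ∧ (¬z ∨ y))) ∧ x) = min(0.28, 0.78) = 0.28
((((x ∨ x) ∨ z) ∧ x) → ((x → (z ∧ (¬z ∨ y))) ∧ x)): 0.78 > 0.28, so result = 0.28
¬z: Gödel ¬ of 0.51 = 0 (operand ≠ 0)
(((((x ∨ x) ∨ z) ∧ x) → ((x → (z ∧ (¬z ∨ y))) ∧ x)) → ¬z): 0.28 > 0, so result = 0
(((x ∧ ((z ∨ y) → (z ∨ z))) ∧ y) ∨ (((((x ∨ x) ∨ z) ∧ x) → ((x → (z ∧ (¬z ∨ y))) ∧ x)) → ¬z)) = max(0.28, 0) = 0.28

0.28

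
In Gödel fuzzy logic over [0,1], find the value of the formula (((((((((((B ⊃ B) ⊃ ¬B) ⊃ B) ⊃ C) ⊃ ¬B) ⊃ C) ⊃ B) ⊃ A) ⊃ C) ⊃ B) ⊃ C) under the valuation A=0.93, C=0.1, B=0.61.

0.10

(B ⊃ B): 0.61 ≤ 0.61, so result = 1
¬B: Gödel ¬ of 0.61 = 0 (operand ≠ 0)
((B ⊃ B) ⊃ ¬B): 1 > 0, so result = 0
(((B ⊃ B) ⊃ ¬B) ⊃ B): 0 ≤ 0.61, so result = 1
((((B ⊃ B) ⊃ ¬B) ⊃ B) ⊃ C): 1 > 0.1, so result = 0.1
¬B: Gödel ¬ of 0.61 = 0 (operand ≠ 0)
(((((B ⊃ B) ⊃ ¬B) ⊃ B) ⊃ C) ⊃ ¬B): 0.1 > 0, so result = 0
((((((B ⊃ B) ⊃ ¬B) ⊃ B) ⊃ C) ⊃ ¬B) ⊃ C): 0 ≤ 0.1, so result = 1
(((((((B ⊃ B) ⊃ ¬B) ⊃ B) ⊃ C) ⊃ ¬B) ⊃ C) ⊃ B): 1 > 0.61, so result = 0.61
((((((((B ⊃ B) ⊃ ¬B) ⊃ B) ⊃ C) ⊃ ¬B) ⊃ C) ⊃ B) ⊃ A): 0.61 ≤ 0.93, so result = 1
(((((((((B ⊃ B) ⊃ ¬B) ⊃ B) ⊃ C) ⊃ ¬B) ⊃ C) ⊃ B) ⊃ A) ⊃ C): 1 > 0.1, so result = 0.1
((((((((((B ⊃ B) ⊃ ¬B) ⊃ B) ⊃ C) ⊃ ¬B) ⊃ C) ⊃ B) ⊃ A) ⊃ C) ⊃ B): 0.1 ≤ 0.61, so result = 1
(((((((((((B ⊃ B) ⊃ ¬B) ⊃ B) ⊃ C) ⊃ ¬B) ⊃ C) ⊃ B) ⊃ A) ⊃ C) ⊃ B) ⊃ C): 1 > 0.1, so result = 0.1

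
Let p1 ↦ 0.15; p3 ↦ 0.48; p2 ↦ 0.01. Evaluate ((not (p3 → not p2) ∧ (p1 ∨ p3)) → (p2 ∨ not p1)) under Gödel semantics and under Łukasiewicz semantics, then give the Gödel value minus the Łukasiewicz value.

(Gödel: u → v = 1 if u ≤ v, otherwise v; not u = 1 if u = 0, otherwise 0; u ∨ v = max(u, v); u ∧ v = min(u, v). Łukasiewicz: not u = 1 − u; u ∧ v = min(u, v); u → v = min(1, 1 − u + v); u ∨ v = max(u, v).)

Gödel evaluation:
  not p2: Gödel ¬ of 0.01 = 0 (operand ≠ 0)
  (p3 → not p2): 0.48 > 0, so result = 0
  not (p3 → not p2): Gödel ¬ of 0 = 1 (operand is 0)
  (p1 ∨ p3) = max(0.15, 0.48) = 0.48
  (not (p3 → not p2) ∧ (p1 ∨ p3)) = min(1, 0.48) = 0.48
  not p1: Gödel ¬ of 0.15 = 0 (operand ≠ 0)
  (p2 ∨ not p1) = max(0.01, 0) = 0.01
  ((not (p3 → not p2) ∧ (p1 ∨ p3)) → (p2 ∨ not p1)): 0.48 > 0.01, so result = 0.01
  Gödel value = 0.01
Łukasiewicz evaluation:
  not p2: Łukasiewicz ¬ gives 1 − 0.01 = 0.99
  (p3 → not p2): min(1, 1 − 0.48 + 0.99) = 1
  not (p3 → not p2): Łukasiewicz ¬ gives 1 − 1 = 0
  (p1 ∨ p3) = max(0.15, 0.48) = 0.48
  (not (p3 → not p2) ∧ (p1 ∨ p3)) = min(0, 0.48) = 0
  not p1: Łukasiewicz ¬ gives 1 − 0.15 = 0.85
  (p2 ∨ not p1) = max(0.01, 0.85) = 0.85
  ((not (p3 → not p2) ∧ (p1 ∨ p3)) → (p2 ∨ not p1)): min(1, 1 − 0 + 0.85) = 1
  Łukasiewicz value = 1
Difference: 0.01 − 1 = -0.99

-0.99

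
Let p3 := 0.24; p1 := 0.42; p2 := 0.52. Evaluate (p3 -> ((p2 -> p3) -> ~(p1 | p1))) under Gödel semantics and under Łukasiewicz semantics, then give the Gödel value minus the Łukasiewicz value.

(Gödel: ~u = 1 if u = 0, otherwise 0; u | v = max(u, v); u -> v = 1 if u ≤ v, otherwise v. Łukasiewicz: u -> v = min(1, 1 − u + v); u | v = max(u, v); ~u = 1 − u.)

Gödel evaluation:
  (p2 -> p3): 0.52 > 0.24, so result = 0.24
  (p1 | p1) = max(0.42, 0.42) = 0.42
  ~(p1 | p1): Gödel ¬ of 0.42 = 0 (operand ≠ 0)
  ((p2 -> p3) -> ~(p1 | p1)): 0.24 > 0, so result = 0
  (p3 -> ((p2 -> p3) -> ~(p1 | p1))): 0.24 > 0, so result = 0
  Gödel value = 0
Łukasiewicz evaluation:
  (p2 -> p3): min(1, 1 − 0.52 + 0.24) = 0.72
  (p1 | p1) = max(0.42, 0.42) = 0.42
  ~(p1 | p1): Łukasiewicz ¬ gives 1 − 0.42 = 0.58
  ((p2 -> p3) -> ~(p1 | p1)): min(1, 1 − 0.72 + 0.58) = 0.86
  (p3 -> ((p2 -> p3) -> ~(p1 | p1))): min(1, 1 − 0.24 + 0.86) = 1
  Łukasiewicz value = 1
Difference: 0 − 1 = -1.00

-1.00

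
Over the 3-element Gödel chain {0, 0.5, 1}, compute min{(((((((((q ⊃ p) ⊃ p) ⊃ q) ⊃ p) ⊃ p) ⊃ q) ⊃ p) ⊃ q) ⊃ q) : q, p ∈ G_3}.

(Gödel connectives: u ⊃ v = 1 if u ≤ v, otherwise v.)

The minimum is attained at q = 0.5, p = 0:
  (q ⊃ p): 0.5 > 0, so result = 0
  ((q ⊃ p) ⊃ p): 0 ≤ 0, so result = 1
  (((q ⊃ p) ⊃ p) ⊃ q): 1 > 0.5, so result = 0.5
  ((((q ⊃ p) ⊃ p) ⊃ q) ⊃ p): 0.5 > 0, so result = 0
  (((((q ⊃ p) ⊃ p) ⊃ q) ⊃ p) ⊃ p): 0 ≤ 0, so result = 1
  ((((((q ⊃ p) ⊃ p) ⊃ q) ⊃ p) ⊃ p) ⊃ q): 1 > 0.5, so result = 0.5
  (((((((q ⊃ p) ⊃ p) ⊃ q) ⊃ p) ⊃ p) ⊃ q) ⊃ p): 0.5 > 0, so result = 0
  ((((((((q ⊃ p) ⊃ p) ⊃ q) ⊃ p) ⊃ p) ⊃ q) ⊃ p) ⊃ q): 0 ≤ 0.5, so result = 1
  (((((((((q ⊃ p) ⊃ p) ⊃ q) ⊃ p) ⊃ p) ⊃ q) ⊃ p) ⊃ q) ⊃ q): 1 > 0.5, so result = 0.5
Checking all 9 assignments confirms none give a value below 0.50.

0.50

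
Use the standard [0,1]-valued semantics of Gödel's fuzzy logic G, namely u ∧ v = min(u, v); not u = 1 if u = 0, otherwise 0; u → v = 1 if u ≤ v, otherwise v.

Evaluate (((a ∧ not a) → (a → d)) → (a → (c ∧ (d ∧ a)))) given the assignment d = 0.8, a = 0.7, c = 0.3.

not a: Gödel ¬ of 0.7 = 0 (operand ≠ 0)
(a ∧ not a) = min(0.7, 0) = 0
(a → d): 0.7 ≤ 0.8, so result = 1
((a ∧ not a) → (a → d)): 0 ≤ 1, so result = 1
(d ∧ a) = min(0.8, 0.7) = 0.7
(c ∧ (d ∧ a)) = min(0.3, 0.7) = 0.3
(a → (c ∧ (d ∧ a))): 0.7 > 0.3, so result = 0.3
(((a ∧ not a) → (a → d)) → (a → (c ∧ (d ∧ a)))): 1 > 0.3, so result = 0.3

0.30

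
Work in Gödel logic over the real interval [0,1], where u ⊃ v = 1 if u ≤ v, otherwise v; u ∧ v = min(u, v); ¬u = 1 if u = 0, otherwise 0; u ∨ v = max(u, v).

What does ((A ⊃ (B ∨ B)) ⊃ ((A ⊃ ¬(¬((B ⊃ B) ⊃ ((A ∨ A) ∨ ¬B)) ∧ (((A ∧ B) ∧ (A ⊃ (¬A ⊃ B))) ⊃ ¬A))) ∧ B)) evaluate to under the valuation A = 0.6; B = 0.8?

0.80

(B ∨ B) = max(0.8, 0.8) = 0.8
(A ⊃ (B ∨ B)): 0.6 ≤ 0.8, so result = 1
(B ⊃ B): 0.8 ≤ 0.8, so result = 1
(A ∨ A) = max(0.6, 0.6) = 0.6
¬B: Gödel ¬ of 0.8 = 0 (operand ≠ 0)
((A ∨ A) ∨ ¬B) = max(0.6, 0) = 0.6
((B ⊃ B) ⊃ ((A ∨ A) ∨ ¬B)): 1 > 0.6, so result = 0.6
¬((B ⊃ B) ⊃ ((A ∨ A) ∨ ¬B)): Gödel ¬ of 0.6 = 0 (operand ≠ 0)
(A ∧ B) = min(0.6, 0.8) = 0.6
¬A: Gödel ¬ of 0.6 = 0 (operand ≠ 0)
(¬A ⊃ B): 0 ≤ 0.8, so result = 1
(A ⊃ (¬A ⊃ B)): 0.6 ≤ 1, so result = 1
((A ∧ B) ∧ (A ⊃ (¬A ⊃ B))) = min(0.6, 1) = 0.6
¬A: Gödel ¬ of 0.6 = 0 (operand ≠ 0)
(((A ∧ B) ∧ (A ⊃ (¬A ⊃ B))) ⊃ ¬A): 0.6 > 0, so result = 0
(¬((B ⊃ B) ⊃ ((A ∨ A) ∨ ¬B)) ∧ (((A ∧ B) ∧ (A ⊃ (¬A ⊃ B))) ⊃ ¬A)) = min(0, 0) = 0
¬(¬((B ⊃ B) ⊃ ((A ∨ A) ∨ ¬B)) ∧ (((A ∧ B) ∧ (A ⊃ (¬A ⊃ B))) ⊃ ¬A)): Gödel ¬ of 0 = 1 (operand is 0)
(A ⊃ ¬(¬((B ⊃ B) ⊃ ((A ∨ A) ∨ ¬B)) ∧ (((A ∧ B) ∧ (A ⊃ (¬A ⊃ B))) ⊃ ¬A))): 0.6 ≤ 1, so result = 1
((A ⊃ ¬(¬((B ⊃ B) ⊃ ((A ∨ A) ∨ ¬B)) ∧ (((A ∧ B) ∧ (A ⊃ (¬A ⊃ B))) ⊃ ¬A))) ∧ B) = min(1, 0.8) = 0.8
((A ⊃ (B ∨ B)) ⊃ ((A ⊃ ¬(¬((B ⊃ B) ⊃ ((A ∨ A) ∨ ¬B)) ∧ (((A ∧ B) ∧ (A ⊃ (¬A ⊃ B))) ⊃ ¬A))) ∧ B)): 1 > 0.8, so result = 0.8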